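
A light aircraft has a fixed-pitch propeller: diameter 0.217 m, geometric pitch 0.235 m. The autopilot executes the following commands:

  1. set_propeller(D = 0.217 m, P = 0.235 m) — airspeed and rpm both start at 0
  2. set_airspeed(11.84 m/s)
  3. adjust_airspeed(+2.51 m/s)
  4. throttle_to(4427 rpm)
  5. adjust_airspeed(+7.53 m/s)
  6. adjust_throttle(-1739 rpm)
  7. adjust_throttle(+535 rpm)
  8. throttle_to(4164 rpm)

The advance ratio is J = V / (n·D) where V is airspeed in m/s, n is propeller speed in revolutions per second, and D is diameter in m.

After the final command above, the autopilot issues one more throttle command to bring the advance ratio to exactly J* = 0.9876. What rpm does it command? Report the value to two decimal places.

rpm = 6125.73

set_propeller: D = 0.217 m, P = 0.235 m (p = P/D = 1.082949); state ← (V=0, rpm=0)
set_airspeed(11.84): V ← 11.84 m/s
adjust_airspeed(+2.51): V ← 11.84 +2.51 = 14.35 m/s
throttle_to(4427): rpm ← 4427
adjust_airspeed(+7.53): V ← 14.35 +7.53 = 21.88 m/s
adjust_throttle(-1739): rpm ← 4427 -1739 = 2688
adjust_throttle(+535): rpm ← 2688 +535 = 3223
throttle_to(4164): rpm ← 4164
final state: V = 21.88 m/s, rpm = 4164 → n = rpm/60 = 69.400000 rev/s
target J* = 0.9876; solve J* = V/(n·D) for n: n = V/(J*·D) = 21.88/(0.9876 × 0.217) = 102.095477 rev/s
rpm = 60·n = 6125.728620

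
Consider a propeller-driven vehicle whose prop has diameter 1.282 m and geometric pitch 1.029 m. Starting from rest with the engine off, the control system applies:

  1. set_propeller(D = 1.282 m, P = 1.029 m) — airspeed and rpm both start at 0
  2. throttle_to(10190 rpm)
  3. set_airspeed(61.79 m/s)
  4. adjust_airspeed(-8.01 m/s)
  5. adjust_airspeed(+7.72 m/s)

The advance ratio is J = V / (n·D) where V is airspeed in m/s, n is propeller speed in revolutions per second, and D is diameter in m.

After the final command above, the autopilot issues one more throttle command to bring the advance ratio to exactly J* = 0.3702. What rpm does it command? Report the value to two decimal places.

set_propeller: D = 1.282 m, P = 1.029 m (p = P/D = 0.802652); state ← (V=0, rpm=0)
throttle_to(10190): rpm ← 10190
set_airspeed(61.79): V ← 61.79 m/s
adjust_airspeed(-8.01): V ← 61.79 -8.01 = 53.78 m/s
adjust_airspeed(+7.72): V ← 53.78 +7.72 = 61.5 m/s
final state: V = 61.5 m/s, rpm = 10190 → n = rpm/60 = 169.833333 rev/s
target J* = 0.3702; solve J* = V/(n·D) for n: n = V/(J*·D) = 61.5/(0.3702 × 1.282) = 129.583790 rev/s
rpm = 60·n = 7775.027371

rpm = 7775.03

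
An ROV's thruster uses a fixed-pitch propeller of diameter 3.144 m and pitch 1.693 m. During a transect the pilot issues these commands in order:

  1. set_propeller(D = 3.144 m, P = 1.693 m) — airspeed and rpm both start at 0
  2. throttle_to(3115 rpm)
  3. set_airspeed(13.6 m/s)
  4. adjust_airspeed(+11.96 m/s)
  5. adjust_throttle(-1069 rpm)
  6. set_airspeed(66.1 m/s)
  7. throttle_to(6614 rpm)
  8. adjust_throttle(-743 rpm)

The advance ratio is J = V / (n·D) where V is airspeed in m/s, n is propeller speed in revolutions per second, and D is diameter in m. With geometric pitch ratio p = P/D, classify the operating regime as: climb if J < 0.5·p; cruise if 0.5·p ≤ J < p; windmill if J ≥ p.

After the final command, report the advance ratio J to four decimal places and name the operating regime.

set_propeller: D = 3.144 m, P = 1.693 m (p = P/D = 0.538486); state ← (V=0, rpm=0)
throttle_to(3115): rpm ← 3115
set_airspeed(13.6): V ← 13.6 m/s
adjust_airspeed(+11.96): V ← 13.6 +11.96 = 25.56 m/s
adjust_throttle(-1069): rpm ← 3115 -1069 = 2046
set_airspeed(66.1): V ← 66.1 m/s
throttle_to(6614): rpm ← 6614
adjust_throttle(-743): rpm ← 6614 -743 = 5871
final state: V = 66.1 m/s, rpm = 5871 → n = rpm/60 = 97.850000 rev/s
J = V / (n·D) = 66.1 / (97.850000 × 3.144) = 0.214861
regime bands: climb J<0.2692 | cruise [0.2692, 0.5385) | windmill J≥0.5385
J = 0.2149 → climb

J = 0.2149, regime = climb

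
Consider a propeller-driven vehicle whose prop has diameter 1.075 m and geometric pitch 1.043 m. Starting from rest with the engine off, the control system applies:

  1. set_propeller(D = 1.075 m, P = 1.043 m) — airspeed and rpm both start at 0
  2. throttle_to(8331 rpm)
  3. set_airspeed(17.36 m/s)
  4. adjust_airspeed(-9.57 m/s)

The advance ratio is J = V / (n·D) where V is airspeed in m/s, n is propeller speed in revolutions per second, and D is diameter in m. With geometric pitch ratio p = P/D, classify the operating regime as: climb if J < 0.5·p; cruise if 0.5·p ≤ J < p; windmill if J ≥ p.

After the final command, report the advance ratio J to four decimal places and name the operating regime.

set_propeller: D = 1.075 m, P = 1.043 m (p = P/D = 0.970233); state ← (V=0, rpm=0)
throttle_to(8331): rpm ← 8331
set_airspeed(17.36): V ← 17.36 m/s
adjust_airspeed(-9.57): V ← 17.36 -9.57 = 7.79 m/s
final state: V = 7.79 m/s, rpm = 8331 → n = rpm/60 = 138.850000 rev/s
J = V / (n·D) = 7.79 / (138.850000 × 1.075) = 0.052189
regime bands: climb J<0.4851 | cruise [0.4851, 0.9702) | windmill J≥0.9702
J = 0.0522 → climb

J = 0.0522, regime = climb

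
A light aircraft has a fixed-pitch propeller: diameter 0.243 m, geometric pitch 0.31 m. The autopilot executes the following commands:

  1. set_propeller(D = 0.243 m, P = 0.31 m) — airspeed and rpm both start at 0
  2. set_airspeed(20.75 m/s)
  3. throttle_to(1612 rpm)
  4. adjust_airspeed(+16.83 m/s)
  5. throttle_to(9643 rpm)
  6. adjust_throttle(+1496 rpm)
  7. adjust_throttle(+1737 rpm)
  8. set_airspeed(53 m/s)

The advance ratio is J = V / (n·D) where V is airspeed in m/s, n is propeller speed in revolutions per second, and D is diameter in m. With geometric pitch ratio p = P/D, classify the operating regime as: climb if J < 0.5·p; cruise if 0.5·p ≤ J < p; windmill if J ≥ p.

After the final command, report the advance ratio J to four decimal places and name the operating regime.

J = 1.0163, regime = cruise

set_propeller: D = 0.243 m, P = 0.31 m (p = P/D = 1.275720); state ← (V=0, rpm=0)
set_airspeed(20.75): V ← 20.75 m/s
throttle_to(1612): rpm ← 1612
adjust_airspeed(+16.83): V ← 20.75 +16.83 = 37.58 m/s
throttle_to(9643): rpm ← 9643
adjust_throttle(+1496): rpm ← 9643 +1496 = 11139
adjust_throttle(+1737): rpm ← 11139 +1737 = 12876
set_airspeed(53): V ← 53 m/s
final state: V = 53 m/s, rpm = 12876 → n = rpm/60 = 214.600000 rev/s
J = V / (n·D) = 53 / (214.600000 × 0.243) = 1.016342
regime bands: climb J<0.6379 | cruise [0.6379, 1.2757) | windmill J≥1.2757
J = 1.0163 → cruise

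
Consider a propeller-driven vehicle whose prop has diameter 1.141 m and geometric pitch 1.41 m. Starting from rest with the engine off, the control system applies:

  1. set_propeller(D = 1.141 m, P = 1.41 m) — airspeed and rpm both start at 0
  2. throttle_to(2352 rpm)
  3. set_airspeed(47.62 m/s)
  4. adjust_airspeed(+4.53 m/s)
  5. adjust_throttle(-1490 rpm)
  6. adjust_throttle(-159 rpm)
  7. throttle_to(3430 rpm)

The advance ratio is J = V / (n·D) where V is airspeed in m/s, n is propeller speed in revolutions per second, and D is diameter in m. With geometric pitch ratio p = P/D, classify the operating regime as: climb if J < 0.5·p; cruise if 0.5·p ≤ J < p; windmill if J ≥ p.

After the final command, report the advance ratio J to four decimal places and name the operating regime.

J = 0.7995, regime = cruise

set_propeller: D = 1.141 m, P = 1.41 m (p = P/D = 1.235758); state ← (V=0, rpm=0)
throttle_to(2352): rpm ← 2352
set_airspeed(47.62): V ← 47.62 m/s
adjust_airspeed(+4.53): V ← 47.62 +4.53 = 52.15 m/s
adjust_throttle(-1490): rpm ← 2352 -1490 = 862
adjust_throttle(-159): rpm ← 862 -159 = 703
throttle_to(3430): rpm ← 3430
final state: V = 52.15 m/s, rpm = 3430 → n = rpm/60 = 57.166667 rev/s
J = V / (n·D) = 52.15 / (57.166667 × 1.141) = 0.799513
regime bands: climb J<0.6179 | cruise [0.6179, 1.2358) | windmill J≥1.2358
J = 0.7995 → cruise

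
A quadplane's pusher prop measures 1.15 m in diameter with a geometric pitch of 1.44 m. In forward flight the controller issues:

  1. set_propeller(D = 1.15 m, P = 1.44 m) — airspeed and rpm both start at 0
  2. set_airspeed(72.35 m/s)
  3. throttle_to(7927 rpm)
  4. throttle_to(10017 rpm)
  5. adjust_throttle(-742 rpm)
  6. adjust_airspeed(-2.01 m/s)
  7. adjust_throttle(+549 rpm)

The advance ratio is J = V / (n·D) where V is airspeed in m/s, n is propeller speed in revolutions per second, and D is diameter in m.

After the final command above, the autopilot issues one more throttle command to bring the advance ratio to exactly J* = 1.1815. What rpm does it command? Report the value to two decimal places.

rpm = 3106.15

set_propeller: D = 1.15 m, P = 1.44 m (p = P/D = 1.252174); state ← (V=0, rpm=0)
set_airspeed(72.35): V ← 72.35 m/s
throttle_to(7927): rpm ← 7927
throttle_to(10017): rpm ← 10017
adjust_throttle(-742): rpm ← 10017 -742 = 9275
adjust_airspeed(-2.01): V ← 72.35 -2.01 = 70.34 m/s
adjust_throttle(+549): rpm ← 9275 +549 = 9824
final state: V = 70.34 m/s, rpm = 9824 → n = rpm/60 = 163.733333 rev/s
target J* = 1.1815; solve J* = V/(n·D) for n: n = V/(J*·D) = 70.34/(1.1815 × 1.15) = 51.769122 rev/s
rpm = 60·n = 3106.147307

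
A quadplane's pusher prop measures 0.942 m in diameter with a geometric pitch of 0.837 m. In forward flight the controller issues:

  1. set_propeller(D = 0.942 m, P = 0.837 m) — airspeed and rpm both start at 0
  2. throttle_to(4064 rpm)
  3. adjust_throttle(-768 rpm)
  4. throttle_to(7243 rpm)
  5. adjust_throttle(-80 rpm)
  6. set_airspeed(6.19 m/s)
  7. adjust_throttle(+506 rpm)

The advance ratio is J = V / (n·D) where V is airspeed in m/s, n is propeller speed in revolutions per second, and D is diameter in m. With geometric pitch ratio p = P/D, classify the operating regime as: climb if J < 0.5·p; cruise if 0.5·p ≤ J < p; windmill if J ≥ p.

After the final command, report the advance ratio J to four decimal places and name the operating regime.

set_propeller: D = 0.942 m, P = 0.837 m (p = P/D = 0.888535); state ← (V=0, rpm=0)
throttle_to(4064): rpm ← 4064
adjust_throttle(-768): rpm ← 4064 -768 = 3296
throttle_to(7243): rpm ← 7243
adjust_throttle(-80): rpm ← 7243 -80 = 7163
set_airspeed(6.19): V ← 6.19 m/s
adjust_throttle(+506): rpm ← 7163 +506 = 7669
final state: V = 6.19 m/s, rpm = 7669 → n = rpm/60 = 127.816667 rev/s
J = V / (n·D) = 6.19 / (127.816667 × 0.942) = 0.051411
regime bands: climb J<0.4443 | cruise [0.4443, 0.8885) | windmill J≥0.8885
J = 0.0514 → climb

J = 0.0514, regime = climb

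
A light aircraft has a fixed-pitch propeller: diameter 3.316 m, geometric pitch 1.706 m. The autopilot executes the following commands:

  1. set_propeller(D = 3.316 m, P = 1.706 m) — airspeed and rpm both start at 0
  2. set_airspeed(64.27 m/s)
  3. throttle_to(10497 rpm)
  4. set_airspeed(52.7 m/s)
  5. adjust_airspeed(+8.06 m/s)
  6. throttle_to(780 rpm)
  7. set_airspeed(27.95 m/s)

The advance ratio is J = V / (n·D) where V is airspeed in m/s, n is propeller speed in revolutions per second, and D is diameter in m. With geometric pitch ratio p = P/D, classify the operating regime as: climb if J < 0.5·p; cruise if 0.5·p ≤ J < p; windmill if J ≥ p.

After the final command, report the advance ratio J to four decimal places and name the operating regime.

set_propeller: D = 3.316 m, P = 1.706 m (p = P/D = 0.514475); state ← (V=0, rpm=0)
set_airspeed(64.27): V ← 64.27 m/s
throttle_to(10497): rpm ← 10497
set_airspeed(52.7): V ← 52.7 m/s
adjust_airspeed(+8.06): V ← 52.7 +8.06 = 60.76 m/s
throttle_to(780): rpm ← 780
set_airspeed(27.95): V ← 27.95 m/s
final state: V = 27.95 m/s, rpm = 780 → n = rpm/60 = 13.000000 rev/s
J = V / (n·D) = 27.95 / (13.000000 × 3.316) = 0.648372
regime bands: climb J<0.2572 | cruise [0.2572, 0.5145) | windmill J≥0.5145
J = 0.6484 → windmill

J = 0.6484, regime = windmill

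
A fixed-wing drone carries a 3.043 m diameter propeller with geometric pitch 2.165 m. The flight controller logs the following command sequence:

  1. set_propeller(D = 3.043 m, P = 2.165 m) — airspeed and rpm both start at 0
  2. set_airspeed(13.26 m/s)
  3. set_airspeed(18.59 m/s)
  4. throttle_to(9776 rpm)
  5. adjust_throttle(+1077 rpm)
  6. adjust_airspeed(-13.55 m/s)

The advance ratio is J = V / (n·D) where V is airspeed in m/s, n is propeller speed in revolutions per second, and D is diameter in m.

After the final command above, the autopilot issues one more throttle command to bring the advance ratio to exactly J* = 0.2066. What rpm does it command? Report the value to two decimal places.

set_propeller: D = 3.043 m, P = 2.165 m (p = P/D = 0.711469); state ← (V=0, rpm=0)
set_airspeed(13.26): V ← 13.26 m/s
set_airspeed(18.59): V ← 18.59 m/s
throttle_to(9776): rpm ← 9776
adjust_throttle(+1077): rpm ← 9776 +1077 = 10853
adjust_airspeed(-13.55): V ← 18.59 -13.55 = 5.04 m/s
final state: V = 5.04 m/s, rpm = 10853 → n = rpm/60 = 180.883333 rev/s
target J* = 0.2066; solve J* = V/(n·D) for n: n = V/(J*·D) = 5.04/(0.2066 × 3.043) = 8.016749 rev/s
rpm = 60·n = 481.004919

rpm = 481.00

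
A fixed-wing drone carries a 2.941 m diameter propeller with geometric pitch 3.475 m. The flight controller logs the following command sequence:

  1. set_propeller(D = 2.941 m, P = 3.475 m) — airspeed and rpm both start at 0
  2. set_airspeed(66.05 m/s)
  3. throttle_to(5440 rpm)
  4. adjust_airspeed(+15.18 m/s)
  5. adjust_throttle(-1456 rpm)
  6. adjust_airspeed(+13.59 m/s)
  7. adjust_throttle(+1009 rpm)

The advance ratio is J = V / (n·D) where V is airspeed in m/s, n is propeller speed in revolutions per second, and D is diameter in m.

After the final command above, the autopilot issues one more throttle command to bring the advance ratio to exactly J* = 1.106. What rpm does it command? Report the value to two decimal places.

set_propeller: D = 2.941 m, P = 3.475 m (p = P/D = 1.181571); state ← (V=0, rpm=0)
set_airspeed(66.05): V ← 66.05 m/s
throttle_to(5440): rpm ← 5440
adjust_airspeed(+15.18): V ← 66.05 +15.18 = 81.23 m/s
adjust_throttle(-1456): rpm ← 5440 -1456 = 3984
adjust_airspeed(+13.59): V ← 81.23 +13.59 = 94.82 m/s
adjust_throttle(+1009): rpm ← 3984 +1009 = 4993
final state: V = 94.82 m/s, rpm = 4993 → n = rpm/60 = 83.216667 rev/s
target J* = 1.106; solve J* = V/(n·D) for n: n = V/(J*·D) = 94.82/(1.106 × 2.941) = 29.150754 rev/s
rpm = 60·n = 1749.045268

rpm = 1749.05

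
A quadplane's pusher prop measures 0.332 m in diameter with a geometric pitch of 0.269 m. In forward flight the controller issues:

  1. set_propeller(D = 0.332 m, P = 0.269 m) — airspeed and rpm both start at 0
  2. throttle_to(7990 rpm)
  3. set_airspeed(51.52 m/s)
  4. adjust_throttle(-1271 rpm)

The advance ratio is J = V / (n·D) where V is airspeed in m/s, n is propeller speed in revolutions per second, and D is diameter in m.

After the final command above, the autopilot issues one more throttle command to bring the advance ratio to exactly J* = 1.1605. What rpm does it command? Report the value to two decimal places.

set_propeller: D = 0.332 m, P = 0.269 m (p = P/D = 0.810241); state ← (V=0, rpm=0)
throttle_to(7990): rpm ← 7990
set_airspeed(51.52): V ← 51.52 m/s
adjust_throttle(-1271): rpm ← 7990 -1271 = 6719
final state: V = 51.52 m/s, rpm = 6719 → n = rpm/60 = 111.983333 rev/s
target J* = 1.1605; solve J* = V/(n·D) for n: n = V/(J*·D) = 51.52/(1.1605 × 0.332) = 133.718848 rev/s
rpm = 60·n = 8023.130869

rpm = 8023.13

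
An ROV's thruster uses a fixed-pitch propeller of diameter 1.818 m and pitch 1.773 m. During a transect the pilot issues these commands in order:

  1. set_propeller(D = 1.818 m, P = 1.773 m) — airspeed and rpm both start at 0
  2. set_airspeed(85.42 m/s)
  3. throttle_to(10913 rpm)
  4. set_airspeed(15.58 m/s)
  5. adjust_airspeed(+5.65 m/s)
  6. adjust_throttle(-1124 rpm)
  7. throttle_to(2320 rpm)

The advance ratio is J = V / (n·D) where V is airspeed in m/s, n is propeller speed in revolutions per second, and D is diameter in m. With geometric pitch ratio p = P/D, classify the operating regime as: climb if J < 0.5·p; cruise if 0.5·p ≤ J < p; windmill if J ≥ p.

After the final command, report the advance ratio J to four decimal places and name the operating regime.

set_propeller: D = 1.818 m, P = 1.773 m (p = P/D = 0.975248); state ← (V=0, rpm=0)
set_airspeed(85.42): V ← 85.42 m/s
throttle_to(10913): rpm ← 10913
set_airspeed(15.58): V ← 15.58 m/s
adjust_airspeed(+5.65): V ← 15.58 +5.65 = 21.23 m/s
adjust_throttle(-1124): rpm ← 10913 -1124 = 9789
throttle_to(2320): rpm ← 2320
final state: V = 21.23 m/s, rpm = 2320 → n = rpm/60 = 38.666667 rev/s
J = V / (n·D) = 21.23 / (38.666667 × 1.818) = 0.302009
regime bands: climb J<0.4876 | cruise [0.4876, 0.9752) | windmill J≥0.9752
J = 0.3020 → climb

J = 0.3020, regime = climb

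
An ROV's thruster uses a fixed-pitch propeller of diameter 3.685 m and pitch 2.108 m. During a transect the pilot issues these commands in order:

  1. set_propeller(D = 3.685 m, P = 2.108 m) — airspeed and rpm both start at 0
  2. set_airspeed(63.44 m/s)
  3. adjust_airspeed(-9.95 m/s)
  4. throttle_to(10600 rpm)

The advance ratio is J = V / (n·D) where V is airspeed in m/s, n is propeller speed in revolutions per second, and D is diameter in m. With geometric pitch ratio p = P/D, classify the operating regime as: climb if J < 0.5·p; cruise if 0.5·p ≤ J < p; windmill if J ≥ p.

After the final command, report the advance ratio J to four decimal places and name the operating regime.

J = 0.0822, regime = climb

set_propeller: D = 3.685 m, P = 2.108 m (p = P/D = 0.572049); state ← (V=0, rpm=0)
set_airspeed(63.44): V ← 63.44 m/s
adjust_airspeed(-9.95): V ← 63.44 -9.95 = 53.49 m/s
throttle_to(10600): rpm ← 10600
final state: V = 53.49 m/s, rpm = 10600 → n = rpm/60 = 176.666667 rev/s
J = V / (n·D) = 53.49 / (176.666667 × 3.685) = 0.082164
regime bands: climb J<0.2860 | cruise [0.2860, 0.5720) | windmill J≥0.5720
J = 0.0822 → climb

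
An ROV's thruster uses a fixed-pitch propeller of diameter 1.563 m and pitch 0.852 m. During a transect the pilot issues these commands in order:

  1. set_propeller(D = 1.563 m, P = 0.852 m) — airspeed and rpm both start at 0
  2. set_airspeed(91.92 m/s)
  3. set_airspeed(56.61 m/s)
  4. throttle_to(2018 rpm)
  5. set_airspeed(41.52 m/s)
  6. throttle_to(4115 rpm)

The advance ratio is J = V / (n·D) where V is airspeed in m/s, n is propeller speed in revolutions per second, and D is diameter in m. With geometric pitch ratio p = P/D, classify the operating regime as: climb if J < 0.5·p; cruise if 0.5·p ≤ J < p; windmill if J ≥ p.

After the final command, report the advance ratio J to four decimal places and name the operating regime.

set_propeller: D = 1.563 m, P = 0.852 m (p = P/D = 0.545106); state ← (V=0, rpm=0)
set_airspeed(91.92): V ← 91.92 m/s
set_airspeed(56.61): V ← 56.61 m/s
throttle_to(2018): rpm ← 2018
set_airspeed(41.52): V ← 41.52 m/s
throttle_to(4115): rpm ← 4115
final state: V = 41.52 m/s, rpm = 4115 → n = rpm/60 = 68.583333 rev/s
J = V / (n·D) = 41.52 / (68.583333 × 1.563) = 0.387329
regime bands: climb J<0.2726 | cruise [0.2726, 0.5451) | windmill J≥0.5451
J = 0.3873 → cruise

J = 0.3873, regime = cruise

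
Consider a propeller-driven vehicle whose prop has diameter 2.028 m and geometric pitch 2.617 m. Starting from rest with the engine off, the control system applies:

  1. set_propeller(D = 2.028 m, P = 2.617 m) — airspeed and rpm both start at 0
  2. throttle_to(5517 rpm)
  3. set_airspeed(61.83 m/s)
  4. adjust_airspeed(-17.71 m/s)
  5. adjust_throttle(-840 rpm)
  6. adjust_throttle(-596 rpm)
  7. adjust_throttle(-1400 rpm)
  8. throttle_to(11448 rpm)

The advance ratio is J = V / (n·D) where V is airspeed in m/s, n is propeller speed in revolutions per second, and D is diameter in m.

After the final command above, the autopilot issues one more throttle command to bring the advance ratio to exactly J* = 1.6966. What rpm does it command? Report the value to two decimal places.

set_propeller: D = 2.028 m, P = 2.617 m (p = P/D = 1.290434); state ← (V=0, rpm=0)
throttle_to(5517): rpm ← 5517
set_airspeed(61.83): V ← 61.83 m/s
adjust_airspeed(-17.71): V ← 61.83 -17.71 = 44.12 m/s
adjust_throttle(-840): rpm ← 5517 -840 = 4677
adjust_throttle(-596): rpm ← 4677 -596 = 4081
adjust_throttle(-1400): rpm ← 4081 -1400 = 2681
throttle_to(11448): rpm ← 11448
final state: V = 44.12 m/s, rpm = 11448 → n = rpm/60 = 190.800000 rev/s
target J* = 1.6966; solve J* = V/(n·D) for n: n = V/(J*·D) = 44.12/(1.6966 × 2.028) = 12.822954 rev/s
rpm = 60·n = 769.377251

rpm = 769.38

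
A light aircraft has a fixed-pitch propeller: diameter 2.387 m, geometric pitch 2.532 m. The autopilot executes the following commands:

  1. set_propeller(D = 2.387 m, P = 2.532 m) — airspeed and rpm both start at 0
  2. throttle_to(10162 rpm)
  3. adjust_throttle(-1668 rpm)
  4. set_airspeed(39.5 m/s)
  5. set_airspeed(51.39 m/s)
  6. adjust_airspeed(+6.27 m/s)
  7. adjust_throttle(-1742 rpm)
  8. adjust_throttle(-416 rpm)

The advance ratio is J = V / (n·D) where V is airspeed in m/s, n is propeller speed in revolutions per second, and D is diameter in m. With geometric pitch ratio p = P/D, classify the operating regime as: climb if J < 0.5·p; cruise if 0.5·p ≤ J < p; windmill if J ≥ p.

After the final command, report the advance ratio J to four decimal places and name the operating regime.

J = 0.2287, regime = climb

set_propeller: D = 2.387 m, P = 2.532 m (p = P/D = 1.060746); state ← (V=0, rpm=0)
throttle_to(10162): rpm ← 10162
adjust_throttle(-1668): rpm ← 10162 -1668 = 8494
set_airspeed(39.5): V ← 39.5 m/s
set_airspeed(51.39): V ← 51.39 m/s
adjust_airspeed(+6.27): V ← 51.39 +6.27 = 57.66 m/s
adjust_throttle(-1742): rpm ← 8494 -1742 = 6752
adjust_throttle(-416): rpm ← 6752 -416 = 6336
final state: V = 57.66 m/s, rpm = 6336 → n = rpm/60 = 105.600000 rev/s
J = V / (n·D) = 57.66 / (105.600000 × 2.387) = 0.228749
regime bands: climb J<0.5304 | cruise [0.5304, 1.0607) | windmill J≥1.0607
J = 0.2287 → climb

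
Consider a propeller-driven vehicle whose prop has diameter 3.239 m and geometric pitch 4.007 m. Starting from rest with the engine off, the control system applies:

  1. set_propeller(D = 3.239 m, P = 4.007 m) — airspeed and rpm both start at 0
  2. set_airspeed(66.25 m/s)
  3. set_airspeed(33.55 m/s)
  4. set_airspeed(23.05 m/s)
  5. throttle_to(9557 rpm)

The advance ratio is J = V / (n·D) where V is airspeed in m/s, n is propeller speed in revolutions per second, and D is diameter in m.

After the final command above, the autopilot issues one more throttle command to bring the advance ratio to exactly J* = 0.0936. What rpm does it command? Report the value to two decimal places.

rpm = 4561.79

set_propeller: D = 3.239 m, P = 4.007 m (p = P/D = 1.237110); state ← (V=0, rpm=0)
set_airspeed(66.25): V ← 66.25 m/s
set_airspeed(33.55): V ← 33.55 m/s
set_airspeed(23.05): V ← 23.05 m/s
throttle_to(9557): rpm ← 9557
final state: V = 23.05 m/s, rpm = 9557 → n = rpm/60 = 159.283333 rev/s
target J* = 0.0936; solve J* = V/(n·D) for n: n = V/(J*·D) = 23.05/(0.0936 × 3.239) = 76.029850 rev/s
rpm = 60·n = 4561.790993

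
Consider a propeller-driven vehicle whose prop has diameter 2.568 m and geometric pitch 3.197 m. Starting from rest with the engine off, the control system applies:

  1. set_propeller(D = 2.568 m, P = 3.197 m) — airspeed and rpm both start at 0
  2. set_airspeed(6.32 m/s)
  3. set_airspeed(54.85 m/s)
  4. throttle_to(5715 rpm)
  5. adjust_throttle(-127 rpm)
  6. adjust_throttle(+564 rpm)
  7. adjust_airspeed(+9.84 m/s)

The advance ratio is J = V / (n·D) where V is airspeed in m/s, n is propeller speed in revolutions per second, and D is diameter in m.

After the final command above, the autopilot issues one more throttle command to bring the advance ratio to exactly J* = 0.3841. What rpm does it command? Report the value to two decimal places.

rpm = 3935.04

set_propeller: D = 2.568 m, P = 3.197 m (p = P/D = 1.244938); state ← (V=0, rpm=0)
set_airspeed(6.32): V ← 6.32 m/s
set_airspeed(54.85): V ← 54.85 m/s
throttle_to(5715): rpm ← 5715
adjust_throttle(-127): rpm ← 5715 -127 = 5588
adjust_throttle(+564): rpm ← 5588 +564 = 6152
adjust_airspeed(+9.84): V ← 54.85 +9.84 = 64.69 m/s
final state: V = 64.69 m/s, rpm = 6152 → n = rpm/60 = 102.533333 rev/s
target J* = 0.3841; solve J* = V/(n·D) for n: n = V/(J*·D) = 64.69/(0.3841 × 2.568) = 65.583988 rev/s
rpm = 60·n = 3935.039308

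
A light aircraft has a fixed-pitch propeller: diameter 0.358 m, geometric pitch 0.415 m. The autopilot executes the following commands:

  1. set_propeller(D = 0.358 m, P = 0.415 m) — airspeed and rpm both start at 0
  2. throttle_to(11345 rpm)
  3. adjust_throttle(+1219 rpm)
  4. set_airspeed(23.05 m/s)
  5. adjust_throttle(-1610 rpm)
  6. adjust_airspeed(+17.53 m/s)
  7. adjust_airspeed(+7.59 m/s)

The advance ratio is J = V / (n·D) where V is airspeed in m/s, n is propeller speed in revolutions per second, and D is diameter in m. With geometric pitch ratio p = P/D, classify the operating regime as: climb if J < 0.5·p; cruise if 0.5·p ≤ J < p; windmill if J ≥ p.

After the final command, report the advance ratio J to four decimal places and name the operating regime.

J = 0.7370, regime = cruise

set_propeller: D = 0.358 m, P = 0.415 m (p = P/D = 1.159218); state ← (V=0, rpm=0)
throttle_to(11345): rpm ← 11345
adjust_throttle(+1219): rpm ← 11345 +1219 = 12564
set_airspeed(23.05): V ← 23.05 m/s
adjust_throttle(-1610): rpm ← 12564 -1610 = 10954
adjust_airspeed(+17.53): V ← 23.05 +17.53 = 40.58 m/s
adjust_airspeed(+7.59): V ← 40.58 +7.59 = 48.17 m/s
final state: V = 48.17 m/s, rpm = 10954 → n = rpm/60 = 182.566667 rev/s
J = V / (n·D) = 48.17 / (182.566667 × 0.358) = 0.737008
regime bands: climb J<0.5796 | cruise [0.5796, 1.1592) | windmill J≥1.1592
J = 0.7370 → cruise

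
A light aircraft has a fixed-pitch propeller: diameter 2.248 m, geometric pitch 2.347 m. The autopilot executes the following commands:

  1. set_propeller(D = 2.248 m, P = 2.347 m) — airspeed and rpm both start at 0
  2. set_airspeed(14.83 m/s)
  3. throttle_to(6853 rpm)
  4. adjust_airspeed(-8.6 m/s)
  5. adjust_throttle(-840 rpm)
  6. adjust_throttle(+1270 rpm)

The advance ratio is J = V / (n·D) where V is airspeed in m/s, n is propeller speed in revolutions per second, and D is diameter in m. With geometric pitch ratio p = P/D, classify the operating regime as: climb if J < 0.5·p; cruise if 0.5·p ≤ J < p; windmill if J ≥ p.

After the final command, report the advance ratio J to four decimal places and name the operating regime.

J = 0.0228, regime = climb

set_propeller: D = 2.248 m, P = 2.347 m (p = P/D = 1.044039); state ← (V=0, rpm=0)
set_airspeed(14.83): V ← 14.83 m/s
throttle_to(6853): rpm ← 6853
adjust_airspeed(-8.6): V ← 14.83 -8.6 = 6.23 m/s
adjust_throttle(-840): rpm ← 6853 -840 = 6013
adjust_throttle(+1270): rpm ← 6013 +1270 = 7283
final state: V = 6.23 m/s, rpm = 7283 → n = rpm/60 = 121.383333 rev/s
J = V / (n·D) = 6.23 / (121.383333 × 2.248) = 0.022831
regime bands: climb J<0.5220 | cruise [0.5220, 1.0440) | windmill J≥1.0440
J = 0.0228 → climb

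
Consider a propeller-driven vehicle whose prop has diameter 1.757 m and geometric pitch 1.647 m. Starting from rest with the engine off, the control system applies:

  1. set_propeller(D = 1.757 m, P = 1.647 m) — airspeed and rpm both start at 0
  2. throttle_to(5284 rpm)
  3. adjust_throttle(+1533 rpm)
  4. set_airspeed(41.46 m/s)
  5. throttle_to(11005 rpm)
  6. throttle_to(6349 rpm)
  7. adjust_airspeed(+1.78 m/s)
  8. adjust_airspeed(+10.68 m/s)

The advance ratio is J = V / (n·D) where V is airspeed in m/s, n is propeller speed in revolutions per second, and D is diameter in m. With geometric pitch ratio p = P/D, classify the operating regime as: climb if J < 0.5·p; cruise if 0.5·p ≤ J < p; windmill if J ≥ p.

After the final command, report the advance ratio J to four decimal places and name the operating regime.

J = 0.2900, regime = climb

set_propeller: D = 1.757 m, P = 1.647 m (p = P/D = 0.937393); state ← (V=0, rpm=0)
throttle_to(5284): rpm ← 5284
adjust_throttle(+1533): rpm ← 5284 +1533 = 6817
set_airspeed(41.46): V ← 41.46 m/s
throttle_to(11005): rpm ← 11005
throttle_to(6349): rpm ← 6349
adjust_airspeed(+1.78): V ← 41.46 +1.78 = 43.24 m/s
adjust_airspeed(+10.68): V ← 43.24 +10.68 = 53.92 m/s
final state: V = 53.92 m/s, rpm = 6349 → n = rpm/60 = 105.816667 rev/s
J = V / (n·D) = 53.92 / (105.816667 × 1.757) = 0.290017
regime bands: climb J<0.4687 | cruise [0.4687, 0.9374) | windmill J≥0.9374
J = 0.2900 → climb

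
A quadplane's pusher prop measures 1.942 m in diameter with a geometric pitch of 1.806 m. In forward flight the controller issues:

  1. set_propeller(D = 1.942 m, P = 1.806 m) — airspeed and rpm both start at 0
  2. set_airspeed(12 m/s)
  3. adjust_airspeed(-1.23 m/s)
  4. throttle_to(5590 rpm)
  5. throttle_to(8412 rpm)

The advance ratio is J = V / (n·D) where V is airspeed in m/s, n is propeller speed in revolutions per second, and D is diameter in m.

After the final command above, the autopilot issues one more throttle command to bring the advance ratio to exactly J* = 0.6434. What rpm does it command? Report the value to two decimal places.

set_propeller: D = 1.942 m, P = 1.806 m (p = P/D = 0.929969); state ← (V=0, rpm=0)
set_airspeed(12): V ← 12 m/s
adjust_airspeed(-1.23): V ← 12 -1.23 = 10.77 m/s
throttle_to(5590): rpm ← 5590
throttle_to(8412): rpm ← 8412
final state: V = 10.77 m/s, rpm = 8412 → n = rpm/60 = 140.200000 rev/s
target J* = 0.6434; solve J* = V/(n·D) for n: n = V/(J*·D) = 10.77/(0.6434 × 1.942) = 8.619566 rev/s
rpm = 60·n = 517.173986

rpm = 517.17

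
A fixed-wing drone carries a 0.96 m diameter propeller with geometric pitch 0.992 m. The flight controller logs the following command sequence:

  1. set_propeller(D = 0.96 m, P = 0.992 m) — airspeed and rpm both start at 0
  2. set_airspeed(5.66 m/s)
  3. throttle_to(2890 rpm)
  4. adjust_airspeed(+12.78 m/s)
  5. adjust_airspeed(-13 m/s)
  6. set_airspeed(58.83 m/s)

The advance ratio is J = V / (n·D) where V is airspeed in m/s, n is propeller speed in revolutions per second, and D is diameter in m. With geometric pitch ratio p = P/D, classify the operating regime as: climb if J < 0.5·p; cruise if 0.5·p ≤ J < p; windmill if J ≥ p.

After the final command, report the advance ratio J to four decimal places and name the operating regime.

set_propeller: D = 0.96 m, P = 0.992 m (p = P/D = 1.033333); state ← (V=0, rpm=0)
set_airspeed(5.66): V ← 5.66 m/s
throttle_to(2890): rpm ← 2890
adjust_airspeed(+12.78): V ← 5.66 +12.78 = 18.44 m/s
adjust_airspeed(-13): V ← 18.44 -13 = 5.44 m/s
set_airspeed(58.83): V ← 58.83 m/s
final state: V = 58.83 m/s, rpm = 2890 → n = rpm/60 = 48.166667 rev/s
J = V / (n·D) = 58.83 / (48.166667 × 0.96) = 1.272275
regime bands: climb J<0.5167 | cruise [0.5167, 1.0333) | windmill J≥1.0333
J = 1.2723 → windmill

J = 1.2723, regime = windmill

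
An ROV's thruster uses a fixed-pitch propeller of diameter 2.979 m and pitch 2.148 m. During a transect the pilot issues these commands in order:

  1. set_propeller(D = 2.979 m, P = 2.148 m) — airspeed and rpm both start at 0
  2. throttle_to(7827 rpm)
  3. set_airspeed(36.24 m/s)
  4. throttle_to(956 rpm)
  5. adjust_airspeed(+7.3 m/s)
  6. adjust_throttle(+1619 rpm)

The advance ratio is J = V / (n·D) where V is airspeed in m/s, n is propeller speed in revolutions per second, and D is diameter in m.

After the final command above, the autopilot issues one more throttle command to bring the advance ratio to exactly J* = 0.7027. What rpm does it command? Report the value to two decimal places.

rpm = 1247.96

set_propeller: D = 2.979 m, P = 2.148 m (p = P/D = 0.721047); state ← (V=0, rpm=0)
throttle_to(7827): rpm ← 7827
set_airspeed(36.24): V ← 36.24 m/s
throttle_to(956): rpm ← 956
adjust_airspeed(+7.3): V ← 36.24 +7.3 = 43.54 m/s
adjust_throttle(+1619): rpm ← 956 +1619 = 2575
final state: V = 43.54 m/s, rpm = 2575 → n = rpm/60 = 42.916667 rev/s
target J* = 0.7027; solve J* = V/(n·D) for n: n = V/(J*·D) = 43.54/(0.7027 × 2.979) = 20.799264 rev/s
rpm = 60·n = 1247.955842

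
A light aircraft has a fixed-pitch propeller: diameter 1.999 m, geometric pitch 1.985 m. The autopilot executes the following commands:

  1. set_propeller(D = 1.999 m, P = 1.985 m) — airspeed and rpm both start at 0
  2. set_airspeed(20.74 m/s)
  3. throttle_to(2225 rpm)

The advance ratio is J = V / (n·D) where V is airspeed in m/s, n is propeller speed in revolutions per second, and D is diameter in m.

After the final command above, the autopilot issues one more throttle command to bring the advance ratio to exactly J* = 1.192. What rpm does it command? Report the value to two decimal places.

set_propeller: D = 1.999 m, P = 1.985 m (p = P/D = 0.992996); state ← (V=0, rpm=0)
set_airspeed(20.74): V ← 20.74 m/s
throttle_to(2225): rpm ← 2225
final state: V = 20.74 m/s, rpm = 2225 → n = rpm/60 = 37.083333 rev/s
target J* = 1.192; solve J* = V/(n·D) for n: n = V/(J*·D) = 20.74/(1.192 × 1.999) = 8.704016 rev/s
rpm = 60·n = 522.240986

rpm = 522.24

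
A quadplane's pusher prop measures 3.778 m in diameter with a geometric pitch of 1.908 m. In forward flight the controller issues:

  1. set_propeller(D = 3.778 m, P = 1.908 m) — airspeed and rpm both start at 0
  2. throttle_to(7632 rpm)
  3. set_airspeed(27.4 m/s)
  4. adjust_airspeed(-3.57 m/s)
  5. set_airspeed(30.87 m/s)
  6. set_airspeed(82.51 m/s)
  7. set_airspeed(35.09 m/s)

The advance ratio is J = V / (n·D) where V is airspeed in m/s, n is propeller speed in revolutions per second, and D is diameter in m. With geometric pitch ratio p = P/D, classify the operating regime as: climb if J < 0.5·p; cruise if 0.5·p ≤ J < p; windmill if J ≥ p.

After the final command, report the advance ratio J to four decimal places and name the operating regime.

set_propeller: D = 3.778 m, P = 1.908 m (p = P/D = 0.505029); state ← (V=0, rpm=0)
throttle_to(7632): rpm ← 7632
set_airspeed(27.4): V ← 27.4 m/s
adjust_airspeed(-3.57): V ← 27.4 -3.57 = 23.83 m/s
set_airspeed(30.87): V ← 30.87 m/s
set_airspeed(82.51): V ← 82.51 m/s
set_airspeed(35.09): V ← 35.09 m/s
final state: V = 35.09 m/s, rpm = 7632 → n = rpm/60 = 127.200000 rev/s
J = V / (n·D) = 35.09 / (127.200000 × 3.778) = 0.073019
regime bands: climb J<0.2525 | cruise [0.2525, 0.5050) | windmill J≥0.5050
J = 0.0730 → climb

J = 0.0730, regime = climb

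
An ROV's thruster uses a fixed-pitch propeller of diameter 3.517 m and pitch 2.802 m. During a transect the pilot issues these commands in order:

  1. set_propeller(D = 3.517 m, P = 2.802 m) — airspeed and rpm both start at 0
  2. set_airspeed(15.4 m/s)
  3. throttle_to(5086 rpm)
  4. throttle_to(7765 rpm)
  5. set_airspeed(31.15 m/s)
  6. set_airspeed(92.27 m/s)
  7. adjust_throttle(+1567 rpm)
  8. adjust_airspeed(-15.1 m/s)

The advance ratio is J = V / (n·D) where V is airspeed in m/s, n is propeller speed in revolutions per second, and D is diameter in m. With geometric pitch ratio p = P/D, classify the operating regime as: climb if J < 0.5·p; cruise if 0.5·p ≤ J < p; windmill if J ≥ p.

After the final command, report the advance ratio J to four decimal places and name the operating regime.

set_propeller: D = 3.517 m, P = 2.802 m (p = P/D = 0.796702); state ← (V=0, rpm=0)
set_airspeed(15.4): V ← 15.4 m/s
throttle_to(5086): rpm ← 5086
throttle_to(7765): rpm ← 7765
set_airspeed(31.15): V ← 31.15 m/s
set_airspeed(92.27): V ← 92.27 m/s
adjust_throttle(+1567): rpm ← 7765 +1567 = 9332
adjust_airspeed(-15.1): V ← 92.27 -15.1 = 77.17 m/s
final state: V = 77.17 m/s, rpm = 9332 → n = rpm/60 = 155.533333 rev/s
J = V / (n·D) = 77.17 / (155.533333 × 3.517) = 0.141076
regime bands: climb J<0.3984 | cruise [0.3984, 0.7967) | windmill J≥0.7967
J = 0.1411 → climb

J = 0.1411, regime = climb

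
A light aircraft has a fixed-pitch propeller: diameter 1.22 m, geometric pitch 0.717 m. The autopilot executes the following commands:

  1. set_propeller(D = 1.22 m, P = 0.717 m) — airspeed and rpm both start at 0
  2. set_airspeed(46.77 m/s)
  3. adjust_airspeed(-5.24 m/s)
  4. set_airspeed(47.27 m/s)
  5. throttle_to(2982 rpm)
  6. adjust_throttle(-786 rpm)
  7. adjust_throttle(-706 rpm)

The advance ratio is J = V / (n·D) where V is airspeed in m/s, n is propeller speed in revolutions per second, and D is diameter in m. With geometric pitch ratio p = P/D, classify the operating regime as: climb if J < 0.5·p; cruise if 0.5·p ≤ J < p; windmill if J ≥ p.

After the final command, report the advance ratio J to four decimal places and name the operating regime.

set_propeller: D = 1.22 m, P = 0.717 m (p = P/D = 0.587705); state ← (V=0, rpm=0)
set_airspeed(46.77): V ← 46.77 m/s
adjust_airspeed(-5.24): V ← 46.77 -5.24 = 41.53 m/s
set_airspeed(47.27): V ← 47.27 m/s
throttle_to(2982): rpm ← 2982
adjust_throttle(-786): rpm ← 2982 -786 = 2196
adjust_throttle(-706): rpm ← 2196 -706 = 1490
final state: V = 47.27 m/s, rpm = 1490 → n = rpm/60 = 24.833333 rev/s
J = V / (n·D) = 47.27 / (24.833333 × 1.22) = 1.560238
regime bands: climb J<0.2939 | cruise [0.2939, 0.5877) | windmill J≥0.5877
J = 1.5602 → windmill

J = 1.5602, regime = windmill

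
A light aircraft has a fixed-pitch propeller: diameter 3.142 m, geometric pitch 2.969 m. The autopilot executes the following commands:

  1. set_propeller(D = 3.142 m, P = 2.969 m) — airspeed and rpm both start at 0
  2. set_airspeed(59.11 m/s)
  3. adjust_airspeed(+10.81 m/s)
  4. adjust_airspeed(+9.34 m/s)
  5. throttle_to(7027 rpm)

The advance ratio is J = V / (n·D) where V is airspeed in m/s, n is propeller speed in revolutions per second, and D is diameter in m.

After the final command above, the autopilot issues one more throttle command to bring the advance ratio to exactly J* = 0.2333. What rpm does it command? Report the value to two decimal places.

set_propeller: D = 3.142 m, P = 2.969 m (p = P/D = 0.944940); state ← (V=0, rpm=0)
set_airspeed(59.11): V ← 59.11 m/s
adjust_airspeed(+10.81): V ← 59.11 +10.81 = 69.92 m/s
adjust_airspeed(+9.34): V ← 69.92 +9.34 = 79.26 m/s
throttle_to(7027): rpm ← 7027
final state: V = 79.26 m/s, rpm = 7027 → n = rpm/60 = 117.116667 rev/s
target J* = 0.2333; solve J* = V/(n·D) for n: n = V/(J*·D) = 79.26/(0.2333 × 3.142) = 108.126750 rev/s
rpm = 60·n = 6487.604986

rpm = 6487.60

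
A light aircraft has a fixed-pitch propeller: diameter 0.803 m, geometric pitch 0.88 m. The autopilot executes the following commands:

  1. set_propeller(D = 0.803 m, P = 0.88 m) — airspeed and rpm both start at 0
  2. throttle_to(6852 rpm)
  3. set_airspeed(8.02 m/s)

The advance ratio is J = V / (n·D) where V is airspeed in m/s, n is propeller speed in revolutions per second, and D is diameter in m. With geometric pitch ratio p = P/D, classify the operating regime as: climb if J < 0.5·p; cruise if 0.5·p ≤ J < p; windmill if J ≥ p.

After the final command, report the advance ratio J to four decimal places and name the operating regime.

set_propeller: D = 0.803 m, P = 0.88 m (p = P/D = 1.095890); state ← (V=0, rpm=0)
throttle_to(6852): rpm ← 6852
set_airspeed(8.02): V ← 8.02 m/s
final state: V = 8.02 m/s, rpm = 6852 → n = rpm/60 = 114.200000 rev/s
J = V / (n·D) = 8.02 / (114.200000 × 0.803) = 0.087457
regime bands: climb J<0.5479 | cruise [0.5479, 1.0959) | windmill J≥1.0959
J = 0.0875 → climb

J = 0.0875, regime = climb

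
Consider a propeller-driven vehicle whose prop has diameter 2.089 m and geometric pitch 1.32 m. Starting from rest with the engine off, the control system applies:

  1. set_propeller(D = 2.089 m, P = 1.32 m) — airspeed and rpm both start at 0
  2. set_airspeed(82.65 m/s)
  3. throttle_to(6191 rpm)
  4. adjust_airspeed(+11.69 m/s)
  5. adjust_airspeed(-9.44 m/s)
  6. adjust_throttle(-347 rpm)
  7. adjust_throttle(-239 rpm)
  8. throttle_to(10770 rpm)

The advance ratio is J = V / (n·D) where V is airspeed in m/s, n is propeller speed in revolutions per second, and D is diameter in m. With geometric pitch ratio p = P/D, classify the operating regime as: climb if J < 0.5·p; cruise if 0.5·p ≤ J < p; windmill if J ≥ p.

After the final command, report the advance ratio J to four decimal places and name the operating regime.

J = 0.2264, regime = climb

set_propeller: D = 2.089 m, P = 1.32 m (p = P/D = 0.631881); state ← (V=0, rpm=0)
set_airspeed(82.65): V ← 82.65 m/s
throttle_to(6191): rpm ← 6191
adjust_airspeed(+11.69): V ← 82.65 +11.69 = 94.34 m/s
adjust_airspeed(-9.44): V ← 94.34 -9.44 = 84.9 m/s
adjust_throttle(-347): rpm ← 6191 -347 = 5844
adjust_throttle(-239): rpm ← 5844 -239 = 5605
throttle_to(10770): rpm ← 10770
final state: V = 84.9 m/s, rpm = 10770 → n = rpm/60 = 179.500000 rev/s
J = V / (n·D) = 84.9 / (179.500000 × 2.089) = 0.226415
regime bands: climb J<0.3159 | cruise [0.3159, 0.6319) | windmill J≥0.6319
J = 0.2264 → climb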